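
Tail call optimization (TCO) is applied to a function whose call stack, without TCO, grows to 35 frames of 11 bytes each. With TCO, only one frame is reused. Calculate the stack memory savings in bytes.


Without TCO: 35 * 11 = 385 bytes
With TCO: reuse 1 frame = 11 bytes
Savings = 385 - 11 = 374

374


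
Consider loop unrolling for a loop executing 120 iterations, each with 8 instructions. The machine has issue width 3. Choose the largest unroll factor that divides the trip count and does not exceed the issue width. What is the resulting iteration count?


Largest divisor of 120 <= 3 is 3
New iterations = 120 / 3 = 40

40


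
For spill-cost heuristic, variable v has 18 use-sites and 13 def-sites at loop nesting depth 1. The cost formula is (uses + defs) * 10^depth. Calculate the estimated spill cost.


uses + defs = 18 + 13 = 31
10^1 = 10
Spill cost = 31 * 10 = 310

310


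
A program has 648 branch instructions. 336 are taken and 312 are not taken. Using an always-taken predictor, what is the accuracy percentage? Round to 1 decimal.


Predictor: always-taken
Correct predictions = 336
Accuracy = 336 / 648 * 100 = 51.9%

51.9


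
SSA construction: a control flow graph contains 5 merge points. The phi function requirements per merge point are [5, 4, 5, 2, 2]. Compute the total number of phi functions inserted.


Total phi functions = sum of phi functions at each join node
= 5 + 4 + 5 + 2 + 2 = 18

18


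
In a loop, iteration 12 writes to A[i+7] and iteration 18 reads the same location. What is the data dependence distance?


Distance = read iteration - write iteration
= 18 - 12 = 6

6


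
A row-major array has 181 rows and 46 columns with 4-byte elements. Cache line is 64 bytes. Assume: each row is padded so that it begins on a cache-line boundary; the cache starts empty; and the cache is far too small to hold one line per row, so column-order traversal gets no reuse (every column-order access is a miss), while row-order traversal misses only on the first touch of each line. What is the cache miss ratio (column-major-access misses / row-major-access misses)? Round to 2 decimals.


Each row occupies 46 * 4 = 184 bytes and starts on a line boundary, so it spans ceil(184 / 64) = 3 cache lines.
Row-major traversal misses (one per line touched): 181 * ceil(46 * 4 / 64) = 543
Column-major traversal misses (no reuse, every access misses): 181 * 46 = 8326
Ratio = 8326 / 543 = 15.33

15.33


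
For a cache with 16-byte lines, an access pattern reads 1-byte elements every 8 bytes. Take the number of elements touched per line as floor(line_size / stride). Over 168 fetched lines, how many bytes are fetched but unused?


Elements per line = floor(16 / 8) = 2
Bytes used per line = 2 * 1 = 2
Wasted per line = 16 - 2 = 14
Total wasted = 14 * 168 = 2352

2352


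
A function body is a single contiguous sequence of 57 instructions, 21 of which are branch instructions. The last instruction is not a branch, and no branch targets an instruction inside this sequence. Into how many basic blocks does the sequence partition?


With no in-sequence branch targets, the leaders are the first instruction plus the instruction after each branch.
Number of basic blocks = branches + 1
= 21 + 1 = 22

22


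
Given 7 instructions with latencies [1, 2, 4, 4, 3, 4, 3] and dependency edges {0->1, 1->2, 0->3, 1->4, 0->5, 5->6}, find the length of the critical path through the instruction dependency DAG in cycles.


Compute longest path through dependency graph: dist(Ik) = max over predecessors of dist + latency(Ik).
dist(I0) = latency 1 = 1
dist(I1) = dist(I0) + 2 = 1 + 2 = 3
dist(I2) = dist(I1) + 4 = 3 + 4 = 7
dist(I3) = dist(I0) + 4 = 1 + 4 = 5
dist(I4) = dist(I1) + 3 = 3 + 3 = 6
dist(I5) = dist(I0) + 4 = 1 + 4 = 5
dist(I6) = dist(I5) + 3 = 5 + 3 = 8
Critical path = max dist = 8

8


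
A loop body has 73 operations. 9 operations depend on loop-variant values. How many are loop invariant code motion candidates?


Invariant candidates = total - loop-dependent
= 73 - 9 = 64

64


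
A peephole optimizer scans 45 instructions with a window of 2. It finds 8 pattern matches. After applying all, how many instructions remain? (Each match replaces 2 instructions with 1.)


Each match removes 1 instructions.
Total removed = 8 * 1 = 8
Remaining = 45 - 8 = 37

37


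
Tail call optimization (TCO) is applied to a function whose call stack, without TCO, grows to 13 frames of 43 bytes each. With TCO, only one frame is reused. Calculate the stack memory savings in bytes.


Without TCO: 13 * 43 = 559 bytes
With TCO: reuse 1 frame = 43 bytes
Savings = 559 - 43 = 516

516


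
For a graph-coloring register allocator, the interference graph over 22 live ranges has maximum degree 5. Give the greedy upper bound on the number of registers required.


Greedy coloring never needs more than (max_degree + 1) colors: when coloring a vertex, at most max_degree neighbors are already colored.
Upper bound = 5 + 1 = 6

6


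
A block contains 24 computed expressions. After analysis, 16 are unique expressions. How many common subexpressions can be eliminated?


CSE count = total expressions - unique expressions
= 24 - 16 = 8

8


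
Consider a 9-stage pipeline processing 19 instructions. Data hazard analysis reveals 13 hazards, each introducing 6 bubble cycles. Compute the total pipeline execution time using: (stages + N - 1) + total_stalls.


Base cycles = 9 + 19 - 1 = 27
Total stalls = 13 * 6 = 78
Total = 27 + 78 = 105

105


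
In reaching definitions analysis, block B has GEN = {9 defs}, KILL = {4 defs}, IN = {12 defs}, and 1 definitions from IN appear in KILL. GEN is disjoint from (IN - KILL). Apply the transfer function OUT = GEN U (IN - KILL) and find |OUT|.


IN - KILL: 12 - 1 = 11 surviving definitions
OUT = GEN + surviving = 9 + 11 = 20

20


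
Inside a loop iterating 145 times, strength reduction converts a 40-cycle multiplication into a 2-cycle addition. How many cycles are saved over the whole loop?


Per-iteration saving = 40 - 2 = 38
Total saved = 145 * 38 = 5510

5510


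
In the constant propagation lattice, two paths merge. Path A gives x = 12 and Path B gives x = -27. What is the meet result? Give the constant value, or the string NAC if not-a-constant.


Meet operation: if both paths give the same constant, result is that constant; if they differ, result is NAC (not-a-constant).
Path A: 12, Path B: -27 -> differ
Result: not-a-constant -> NAC

NAC


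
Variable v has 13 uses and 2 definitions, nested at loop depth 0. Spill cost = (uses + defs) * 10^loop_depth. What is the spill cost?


uses + defs = 13 + 2 = 15
10^0 = 1
Spill cost = 15 * 1 = 15

15


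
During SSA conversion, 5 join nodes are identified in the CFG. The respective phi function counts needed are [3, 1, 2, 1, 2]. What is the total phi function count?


Total phi functions = sum of phi functions at each join node
= 3 + 1 + 2 + 1 + 2 = 9

9


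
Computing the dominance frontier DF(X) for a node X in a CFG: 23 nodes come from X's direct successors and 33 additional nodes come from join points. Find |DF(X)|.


DF(X) = direct successor contributions + join point contributions
= 23 + 33 = 56

56


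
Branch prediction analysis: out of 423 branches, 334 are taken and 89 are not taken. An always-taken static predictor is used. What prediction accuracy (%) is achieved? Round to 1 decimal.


Predictor: always-taken
Correct predictions = 334
Accuracy = 334 / 423 * 100 = 79.0%

79.0


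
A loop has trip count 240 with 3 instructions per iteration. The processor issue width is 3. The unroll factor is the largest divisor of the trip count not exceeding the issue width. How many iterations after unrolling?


Largest divisor of 240 <= 3 is 3
New iterations = 240 / 3 = 80

80


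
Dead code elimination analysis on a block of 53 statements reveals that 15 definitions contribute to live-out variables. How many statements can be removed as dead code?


Dead code = total statements - live definitions
= 53 - 15 = 38

38


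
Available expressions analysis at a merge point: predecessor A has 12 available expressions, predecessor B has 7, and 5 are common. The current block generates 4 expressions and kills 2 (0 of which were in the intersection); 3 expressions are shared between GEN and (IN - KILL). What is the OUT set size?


IN = intersection of predecessors = 5
IN - KILL = 5 - 0 = 5
|OUT| = |GEN| + |IN - KILL| - |GEN ∩ (IN - KILL)| = 4 + 5 - 3 = 6

6


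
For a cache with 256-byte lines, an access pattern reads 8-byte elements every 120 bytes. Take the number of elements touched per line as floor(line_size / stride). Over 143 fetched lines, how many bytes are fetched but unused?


Elements per line = floor(256 / 120) = 2
Bytes used per line = 2 * 8 = 16
Wasted per line = 256 - 16 = 240
Total wasted = 240 * 143 = 34320

34320


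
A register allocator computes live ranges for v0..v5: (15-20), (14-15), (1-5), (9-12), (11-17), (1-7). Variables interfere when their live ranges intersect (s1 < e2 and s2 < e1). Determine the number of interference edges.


Check all pairs for overlapping intervals.
Two intervals (s1,e1) and (s2,e2) overlap if s1 < e2 and s2 < e1.
v0 (15-20) vs v1..v5: overlaps v4 -> 1
v1 (14-15) vs v2..v5: overlaps v4 -> 1
v2 (1-5) vs v3..v5: overlaps v5 -> 1
v3 (9-12) vs v4..v5: overlaps v4 -> 1
v4 (11-17) vs v5: overlaps none -> 0
Total overlapping pairs = 1 + 1 + 1 + 1 + 0 = 4

4


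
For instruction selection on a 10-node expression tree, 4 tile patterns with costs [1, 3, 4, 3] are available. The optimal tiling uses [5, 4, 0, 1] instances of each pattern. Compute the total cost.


Total cost = sum(count_i * cost_i)
= 5*1 + 4*3 + 0*4 + 1*3
= 20

20


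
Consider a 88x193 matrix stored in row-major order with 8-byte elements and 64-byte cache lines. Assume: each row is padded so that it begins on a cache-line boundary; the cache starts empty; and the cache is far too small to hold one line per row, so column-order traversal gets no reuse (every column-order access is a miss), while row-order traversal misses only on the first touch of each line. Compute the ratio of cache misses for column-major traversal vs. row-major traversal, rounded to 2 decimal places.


Each row occupies 193 * 8 = 1544 bytes and starts on a line boundary, so it spans ceil(1544 / 64) = 25 cache lines.
Row-major traversal misses (one per line touched): 88 * ceil(193 * 8 / 64) = 2200
Column-major traversal misses (no reuse, every access misses): 88 * 193 = 16984
Ratio = 16984 / 2200 = 7.72

7.72


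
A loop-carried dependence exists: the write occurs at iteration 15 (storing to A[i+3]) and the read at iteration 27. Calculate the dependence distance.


Distance = read iteration - write iteration
= 27 - 15 = 12

12


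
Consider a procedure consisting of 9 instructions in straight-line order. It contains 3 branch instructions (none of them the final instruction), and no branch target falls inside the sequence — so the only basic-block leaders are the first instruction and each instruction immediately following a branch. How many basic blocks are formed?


With no in-sequence branch targets, the leaders are the first instruction plus the instruction after each branch.
Number of basic blocks = branches + 1
= 3 + 1 = 4

4


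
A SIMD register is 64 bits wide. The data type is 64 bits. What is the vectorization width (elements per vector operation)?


Width = SIMD bits / data type bits
= 64 / 64 = 1

1


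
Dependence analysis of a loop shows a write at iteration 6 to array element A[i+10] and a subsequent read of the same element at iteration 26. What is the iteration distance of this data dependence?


Distance = read iteration - write iteration
= 26 - 6 = 20

20


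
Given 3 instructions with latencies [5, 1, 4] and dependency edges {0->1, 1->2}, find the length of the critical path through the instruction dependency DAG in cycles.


Compute longest path through dependency graph: dist(Ik) = max over predecessors of dist + latency(Ik).
dist(I0) = latency 5 = 5
dist(I1) = dist(I0) + 1 = 5 + 1 = 6
dist(I2) = dist(I1) + 4 = 6 + 4 = 10
Critical path = max dist = 10

10


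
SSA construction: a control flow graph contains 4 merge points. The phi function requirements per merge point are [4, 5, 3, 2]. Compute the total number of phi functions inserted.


Total phi functions = sum of phi functions at each join node
= 4 + 5 + 3 + 2 = 14

14


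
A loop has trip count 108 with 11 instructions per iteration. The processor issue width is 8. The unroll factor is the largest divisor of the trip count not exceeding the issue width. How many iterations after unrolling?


Largest divisor of 108 <= 8 is 6
New iterations = 108 / 6 = 18

18


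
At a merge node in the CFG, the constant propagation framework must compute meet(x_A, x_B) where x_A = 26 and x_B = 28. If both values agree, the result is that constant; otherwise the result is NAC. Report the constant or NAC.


Meet operation: if both paths give the same constant, result is that constant; if they differ, result is NAC (not-a-constant).
Path A: 26, Path B: 28 -> differ
Result: not-a-constant -> NAC

NAC


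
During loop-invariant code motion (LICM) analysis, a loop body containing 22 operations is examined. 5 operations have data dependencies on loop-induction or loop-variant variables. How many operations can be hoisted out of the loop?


Invariant candidates = total - loop-dependent
= 22 - 5 = 17

17


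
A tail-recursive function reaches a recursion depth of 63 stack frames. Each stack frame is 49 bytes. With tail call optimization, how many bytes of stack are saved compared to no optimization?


Without TCO: 63 * 49 = 3087 bytes
With TCO: reuse 1 frame = 49 bytes
Savings = 3087 - 49 = 3038

3038


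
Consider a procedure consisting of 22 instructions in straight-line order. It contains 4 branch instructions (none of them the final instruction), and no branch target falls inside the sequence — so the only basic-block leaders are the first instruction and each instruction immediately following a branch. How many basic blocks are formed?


With no in-sequence branch targets, the leaders are the first instruction plus the instruction after each branch.
Number of basic blocks = branches + 1
= 4 + 1 = 5

5


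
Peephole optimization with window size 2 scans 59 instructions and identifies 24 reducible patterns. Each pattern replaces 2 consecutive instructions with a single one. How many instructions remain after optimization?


Each match removes 1 instructions.
Total removed = 24 * 1 = 24
Remaining = 59 - 24 = 35

35


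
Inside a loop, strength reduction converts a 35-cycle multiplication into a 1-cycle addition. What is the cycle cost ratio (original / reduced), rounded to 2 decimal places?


Ratio = mult_cost / add_cost = 35 / 1 = 35.0

35.0


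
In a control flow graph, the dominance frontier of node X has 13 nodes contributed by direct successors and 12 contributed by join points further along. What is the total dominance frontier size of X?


DF(X) = direct successor contributions + join point contributions
= 13 + 12 = 25

25


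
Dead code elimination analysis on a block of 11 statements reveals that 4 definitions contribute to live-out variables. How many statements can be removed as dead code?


Dead code = total statements - live definitions
= 11 - 4 = 7

7


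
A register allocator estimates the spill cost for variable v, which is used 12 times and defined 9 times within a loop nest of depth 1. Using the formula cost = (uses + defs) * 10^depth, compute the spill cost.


uses + defs = 12 + 9 = 21
10^1 = 10
Spill cost = 21 * 10 = 210

210


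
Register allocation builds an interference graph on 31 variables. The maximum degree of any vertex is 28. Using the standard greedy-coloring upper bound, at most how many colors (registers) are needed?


Greedy coloring never needs more than (max_degree + 1) colors: when coloring a vertex, at most max_degree neighbors are already colored.
Upper bound = 28 + 1 = 29

29


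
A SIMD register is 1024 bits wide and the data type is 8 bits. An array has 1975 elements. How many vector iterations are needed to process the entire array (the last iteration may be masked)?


Width = 1024 / 8 = 128 elements per vector op
Iterations = ceil(1975 / 128) = 16

16


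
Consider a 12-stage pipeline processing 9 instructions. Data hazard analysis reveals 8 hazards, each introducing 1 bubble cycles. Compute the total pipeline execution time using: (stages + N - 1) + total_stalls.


Base cycles = 12 + 9 - 1 = 20
Total stalls = 8 * 1 = 8
Total = 20 + 8 = 28

28


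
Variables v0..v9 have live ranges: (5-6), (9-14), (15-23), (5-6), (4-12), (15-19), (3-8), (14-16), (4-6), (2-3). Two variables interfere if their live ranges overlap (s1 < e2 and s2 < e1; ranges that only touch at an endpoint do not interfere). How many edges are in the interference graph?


Check all pairs for overlapping intervals.
Two intervals (s1,e1) and (s2,e2) overlap if s1 < e2 and s2 < e1.
v0 (5-6) vs v1..v9: overlaps v3, v4, v6, v8 -> 4
v1 (9-14) vs v2..v9: overlaps v4 -> 1
v2 (15-23) vs v3..v9: overlaps v5, v7 -> 2
v3 (5-6) vs v4..v9: overlaps v4, v6, v8 -> 3
v4 (4-12) vs v5..v9: overlaps v6, v8 -> 2
v5 (15-19) vs v6..v9: overlaps v7 -> 1
v6 (3-8) vs v7..v9: overlaps v8 -> 1
v7 (14-16) vs v8..v9: overlaps none -> 0
v8 (4-6) vs v9: overlaps none -> 0
Total overlapping pairs = 4 + 1 + 2 + 3 + 2 + 1 + 1 + 0 + 0 = 14

14


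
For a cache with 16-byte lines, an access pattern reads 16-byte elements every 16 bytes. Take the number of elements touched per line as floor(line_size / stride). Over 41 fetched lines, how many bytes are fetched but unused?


Elements per line = floor(16 / 16) = 1
Bytes used per line = 1 * 16 = 16
Wasted per line = 16 - 16 = 0
Total wasted = 0 * 41 = 0

0


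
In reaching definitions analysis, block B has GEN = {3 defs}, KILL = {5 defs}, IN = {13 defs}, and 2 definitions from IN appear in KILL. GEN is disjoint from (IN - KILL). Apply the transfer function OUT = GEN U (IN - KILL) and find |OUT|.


IN - KILL: 13 - 2 = 11 surviving definitions
OUT = GEN + surviving = 3 + 11 = 14

14


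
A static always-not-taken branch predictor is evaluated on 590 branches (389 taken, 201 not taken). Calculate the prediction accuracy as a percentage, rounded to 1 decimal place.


Predictor: always-not-taken
Correct predictions = 201
Accuracy = 201 / 590 * 100 = 34.1%

34.1


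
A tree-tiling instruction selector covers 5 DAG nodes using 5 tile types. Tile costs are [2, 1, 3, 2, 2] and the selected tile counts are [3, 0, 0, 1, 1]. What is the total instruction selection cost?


Total cost = sum(count_i * cost_i)
= 3*2 + 0*1 + 0*3 + 1*2 + 1*2
= 10

10


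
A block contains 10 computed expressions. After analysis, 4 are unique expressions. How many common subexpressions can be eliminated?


CSE count = total expressions - unique expressions
= 10 - 4 = 6

6


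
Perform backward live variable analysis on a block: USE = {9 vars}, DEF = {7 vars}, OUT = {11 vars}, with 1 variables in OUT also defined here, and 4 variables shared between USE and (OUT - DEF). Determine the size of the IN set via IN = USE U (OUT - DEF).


OUT - DEF: 11 - 1 = 10
|IN| = |USE| + |OUT - DEF| - |USE ∩ (OUT - DEF)| = 9 + 10 - 4 = 15

15


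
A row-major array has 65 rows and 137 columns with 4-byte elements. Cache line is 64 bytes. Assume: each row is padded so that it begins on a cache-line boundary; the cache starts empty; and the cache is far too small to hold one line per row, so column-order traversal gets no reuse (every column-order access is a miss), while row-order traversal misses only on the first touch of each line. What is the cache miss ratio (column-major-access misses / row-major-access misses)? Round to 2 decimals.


Each row occupies 137 * 4 = 548 bytes and starts on a line boundary, so it spans ceil(548 / 64) = 9 cache lines.
Row-major traversal misses (one per line touched): 65 * ceil(137 * 4 / 64) = 585
Column-major traversal misses (no reuse, every access misses): 65 * 137 = 8905
Ratio = 8905 / 585 = 15.22

15.22


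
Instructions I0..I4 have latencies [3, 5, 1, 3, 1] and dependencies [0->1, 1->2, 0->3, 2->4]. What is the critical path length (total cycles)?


Compute longest path through dependency graph: dist(Ik) = max over predecessors of dist + latency(Ik).
dist(I0) = latency 3 = 3
dist(I1) = dist(I0) + 5 = 3 + 5 = 8
dist(I2) = dist(I1) + 1 = 8 + 1 = 9
dist(I3) = dist(I0) + 3 = 3 + 3 = 6
dist(I4) = dist(I2) + 1 = 9 + 1 = 10
Critical path = max dist = 10

10


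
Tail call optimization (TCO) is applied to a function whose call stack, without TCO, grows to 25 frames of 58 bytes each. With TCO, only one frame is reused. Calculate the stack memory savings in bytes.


Without TCO: 25 * 58 = 1450 bytes
With TCO: reuse 1 frame = 58 bytes
Savings = 1450 - 58 = 1392

1392


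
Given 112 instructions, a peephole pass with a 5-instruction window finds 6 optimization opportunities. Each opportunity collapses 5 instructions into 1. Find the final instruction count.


Each match removes 4 instructions.
Total removed = 6 * 4 = 24
Remaining = 112 - 24 = 88

88


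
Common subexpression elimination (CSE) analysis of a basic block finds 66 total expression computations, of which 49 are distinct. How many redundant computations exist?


CSE count = total expressions - unique expressions
= 66 - 49 = 17

17


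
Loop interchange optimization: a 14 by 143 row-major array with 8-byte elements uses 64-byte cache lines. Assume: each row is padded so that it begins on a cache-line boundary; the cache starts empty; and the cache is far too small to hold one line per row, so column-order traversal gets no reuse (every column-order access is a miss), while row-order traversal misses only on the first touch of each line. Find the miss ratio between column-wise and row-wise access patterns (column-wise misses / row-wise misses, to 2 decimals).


Each row occupies 143 * 8 = 1144 bytes and starts on a line boundary, so it spans ceil(1144 / 64) = 18 cache lines.
Row-major traversal misses (one per line touched): 14 * ceil(143 * 8 / 64) = 252
Column-major traversal misses (no reuse, every access misses): 14 * 143 = 2002
Ratio = 2002 / 252 = 7.94

7.94


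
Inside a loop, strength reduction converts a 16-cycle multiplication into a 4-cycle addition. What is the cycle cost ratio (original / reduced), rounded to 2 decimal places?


Ratio = mult_cost / add_cost = 16 / 4 = 4.0

4.0


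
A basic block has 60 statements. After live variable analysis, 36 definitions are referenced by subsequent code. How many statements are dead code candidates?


Dead code = total statements - live definitions
= 60 - 36 = 24

24


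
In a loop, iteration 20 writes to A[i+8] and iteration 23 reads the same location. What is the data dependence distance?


Distance = read iteration - write iteration
= 23 - 20 = 3

3


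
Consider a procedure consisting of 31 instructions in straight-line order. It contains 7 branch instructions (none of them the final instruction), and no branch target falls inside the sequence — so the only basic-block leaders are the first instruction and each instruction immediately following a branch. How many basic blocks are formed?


With no in-sequence branch targets, the leaders are the first instruction plus the instruction after each branch.
Number of basic blocks = branches + 1
= 7 + 1 = 8

8


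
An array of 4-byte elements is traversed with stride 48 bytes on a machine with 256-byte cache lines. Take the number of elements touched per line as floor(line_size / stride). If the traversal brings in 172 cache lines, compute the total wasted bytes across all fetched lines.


Elements per line = floor(256 / 48) = 5
Bytes used per line = 5 * 4 = 20
Wasted per line = 256 - 20 = 236
Total wasted = 236 * 172 = 40592

40592


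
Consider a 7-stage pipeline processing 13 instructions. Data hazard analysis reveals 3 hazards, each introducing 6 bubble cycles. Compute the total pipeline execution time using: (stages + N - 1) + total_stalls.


Base cycles = 7 + 13 - 1 = 19
Total stalls = 3 * 6 = 18
Total = 19 + 18 = 37

37


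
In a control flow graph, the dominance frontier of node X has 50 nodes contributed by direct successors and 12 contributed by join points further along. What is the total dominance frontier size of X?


DF(X) = direct successor contributions + join point contributions
= 50 + 12 = 62

62


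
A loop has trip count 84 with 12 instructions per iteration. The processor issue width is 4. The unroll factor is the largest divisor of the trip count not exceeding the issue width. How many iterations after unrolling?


Largest divisor of 84 <= 4 is 4
New iterations = 84 / 4 = 21

21


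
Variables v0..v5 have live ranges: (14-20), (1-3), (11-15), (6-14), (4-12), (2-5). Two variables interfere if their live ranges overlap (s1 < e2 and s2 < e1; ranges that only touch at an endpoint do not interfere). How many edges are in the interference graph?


Check all pairs for overlapping intervals.
Two intervals (s1,e1) and (s2,e2) overlap if s1 < e2 and s2 < e1.
v0 (14-20) vs v1..v5: overlaps v2 -> 1
v1 (1-3) vs v2..v5: overlaps v5 -> 1
v2 (11-15) vs v3..v5: overlaps v3, v4 -> 2
v3 (6-14) vs v4..v5: overlaps v4 -> 1
v4 (4-12) vs v5: overlaps v5 -> 1
Total overlapping pairs = 1 + 1 + 2 + 1 + 1 = 6

6


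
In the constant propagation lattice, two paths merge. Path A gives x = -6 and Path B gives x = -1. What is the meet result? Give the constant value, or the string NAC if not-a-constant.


Meet operation: if both paths give the same constant, result is that constant; if they differ, result is NAC (not-a-constant).
Path A: -6, Path B: -1 -> differ
Result: not-a-constant -> NAC

NAC


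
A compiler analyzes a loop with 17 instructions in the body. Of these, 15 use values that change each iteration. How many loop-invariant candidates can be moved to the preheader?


Invariant candidates = total - loop-dependent
= 17 - 15 = 2

2


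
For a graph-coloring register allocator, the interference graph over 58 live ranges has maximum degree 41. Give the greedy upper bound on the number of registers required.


Greedy coloring never needs more than (max_degree + 1) colors: when coloring a vertex, at most max_degree neighbors are already colored.
Upper bound = 41 + 1 = 42

42


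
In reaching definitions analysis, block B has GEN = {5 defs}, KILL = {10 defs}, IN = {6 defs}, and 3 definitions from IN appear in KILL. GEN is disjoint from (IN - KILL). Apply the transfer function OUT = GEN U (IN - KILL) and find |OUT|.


IN - KILL: 6 - 3 = 3 surviving definitions
OUT = GEN + surviving = 5 + 3 = 8

8


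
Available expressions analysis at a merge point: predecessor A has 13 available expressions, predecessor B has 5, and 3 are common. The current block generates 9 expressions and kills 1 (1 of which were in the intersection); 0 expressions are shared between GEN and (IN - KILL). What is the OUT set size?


IN = intersection of predecessors = 3
IN - KILL = 3 - 1 = 2
|OUT| = |GEN| + |IN - KILL| - |GEN ∩ (IN - KILL)| = 9 + 2 - 0 = 11

11


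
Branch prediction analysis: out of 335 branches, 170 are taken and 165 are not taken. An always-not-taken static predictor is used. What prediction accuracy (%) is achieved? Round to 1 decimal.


Predictor: always-not-taken
Correct predictions = 165
Accuracy = 165 / 335 * 100 = 49.3%

49.3


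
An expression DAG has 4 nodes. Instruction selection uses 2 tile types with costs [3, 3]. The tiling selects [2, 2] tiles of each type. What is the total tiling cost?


Total cost = sum(count_i * cost_i)
= 2*3 + 2*3
= 12

12


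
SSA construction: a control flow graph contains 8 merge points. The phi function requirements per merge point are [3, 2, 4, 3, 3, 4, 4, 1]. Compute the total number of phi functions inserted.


Total phi functions = sum of phi functions at each join node
= 3 + 2 + 4 + 3 + 3 + 4 + 4 + 1 = 24

24


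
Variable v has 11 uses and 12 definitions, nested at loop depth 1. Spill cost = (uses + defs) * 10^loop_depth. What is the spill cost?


uses + defs = 11 + 12 = 23
10^1 = 10
Spill cost = 23 * 10 = 230

230


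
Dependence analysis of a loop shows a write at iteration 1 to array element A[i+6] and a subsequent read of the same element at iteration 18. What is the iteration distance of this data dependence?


Distance = read iteration - write iteration
= 18 - 1 = 17

17


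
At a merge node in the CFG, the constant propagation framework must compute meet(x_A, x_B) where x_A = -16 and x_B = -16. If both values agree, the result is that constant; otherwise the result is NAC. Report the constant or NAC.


Meet operation: if both paths give the same constant, result is that constant; if they differ, result is NAC (not-a-constant).
Path A: -16, Path B: -16 -> equal
Result: constant -> -16

-16


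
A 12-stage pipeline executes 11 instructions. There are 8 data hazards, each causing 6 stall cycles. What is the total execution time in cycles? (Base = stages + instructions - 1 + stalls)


Base cycles = 12 + 11 - 1 = 22
Total stalls = 8 * 6 = 48
Total = 22 + 48 = 70

70


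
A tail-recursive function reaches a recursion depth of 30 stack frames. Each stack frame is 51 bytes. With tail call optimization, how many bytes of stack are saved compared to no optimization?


Without TCO: 30 * 51 = 1530 bytes
With TCO: reuse 1 frame = 51 bytes
Savings = 1530 - 51 = 1479

1479


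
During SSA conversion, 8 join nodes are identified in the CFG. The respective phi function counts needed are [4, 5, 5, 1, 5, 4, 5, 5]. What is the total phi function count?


Total phi functions = sum of phi functions at each join node
= 4 + 5 + 5 + 1 + 5 + 4 + 5 + 5 = 34

34


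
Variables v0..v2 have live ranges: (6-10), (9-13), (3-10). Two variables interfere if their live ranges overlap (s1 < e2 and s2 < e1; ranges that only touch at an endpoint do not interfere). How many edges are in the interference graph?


Check all pairs for overlapping intervals.
Two intervals (s1,e1) and (s2,e2) overlap if s1 < e2 and s2 < e1.
v0 (6-10) vs v1..v2: overlaps v1, v2 -> 2
v1 (9-13) vs v2: overlaps v2 -> 1
Total overlapping pairs = 2 + 1 = 3

3


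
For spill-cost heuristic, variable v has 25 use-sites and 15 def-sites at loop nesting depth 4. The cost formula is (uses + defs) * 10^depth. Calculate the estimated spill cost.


uses + defs = 25 + 15 = 40
10^4 = 10000
Spill cost = 40 * 10000 = 400000

400000


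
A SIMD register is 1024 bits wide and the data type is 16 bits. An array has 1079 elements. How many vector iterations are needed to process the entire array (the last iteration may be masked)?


Width = 1024 / 16 = 64 elements per vector op
Iterations = ceil(1079 / 64) = 17

17


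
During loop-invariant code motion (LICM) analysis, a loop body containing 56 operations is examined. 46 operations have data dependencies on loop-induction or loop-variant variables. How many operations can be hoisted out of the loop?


Invariant candidates = total - loop-dependent
= 56 - 46 = 10

10


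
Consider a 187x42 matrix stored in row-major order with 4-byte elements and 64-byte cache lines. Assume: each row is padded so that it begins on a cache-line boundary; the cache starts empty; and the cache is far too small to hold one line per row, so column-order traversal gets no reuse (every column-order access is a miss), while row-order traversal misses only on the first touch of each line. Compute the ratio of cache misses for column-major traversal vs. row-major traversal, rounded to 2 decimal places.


Each row occupies 42 * 4 = 168 bytes and starts on a line boundary, so it spans ceil(168 / 64) = 3 cache lines.
Row-major traversal misses (one per line touched): 187 * ceil(42 * 4 / 64) = 561
Column-major traversal misses (no reuse, every access misses): 187 * 42 = 7854
Ratio = 7854 / 561 = 14.0

14.0


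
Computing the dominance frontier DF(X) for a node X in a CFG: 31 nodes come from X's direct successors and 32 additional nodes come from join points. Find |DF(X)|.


DF(X) = direct successor contributions + join point contributions
= 31 + 32 = 63

63


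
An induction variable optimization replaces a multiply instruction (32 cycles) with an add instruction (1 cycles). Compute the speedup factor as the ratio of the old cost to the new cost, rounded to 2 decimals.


Ratio = mult_cost / add_cost = 32 / 1 = 32.0

32.0


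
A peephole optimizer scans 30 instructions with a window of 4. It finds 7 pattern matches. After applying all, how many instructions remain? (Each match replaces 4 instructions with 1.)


Each match removes 3 instructions.
Total removed = 7 * 3 = 21
Remaining = 30 - 21 = 9

9


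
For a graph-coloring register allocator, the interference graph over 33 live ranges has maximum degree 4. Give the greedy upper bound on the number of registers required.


Greedy coloring never needs more than (max_degree + 1) colors: when coloring a vertex, at most max_degree neighbors are already colored.
Upper bound = 4 + 1 = 5

5


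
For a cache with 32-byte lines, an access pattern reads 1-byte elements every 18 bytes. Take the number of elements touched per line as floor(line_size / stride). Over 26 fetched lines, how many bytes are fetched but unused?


Elements per line = floor(32 / 18) = 1
Bytes used per line = 1 * 1 = 1
Wasted per line = 32 - 1 = 31
Total wasted = 31 * 26 = 806

806


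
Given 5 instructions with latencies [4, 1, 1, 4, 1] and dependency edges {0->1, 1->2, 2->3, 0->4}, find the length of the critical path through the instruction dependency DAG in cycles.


Compute longest path through dependency graph: dist(Ik) = max over predecessors of dist + latency(Ik).
dist(I0) = latency 4 = 4
dist(I1) = dist(I0) + 1 = 4 + 1 = 5
dist(I2) = dist(I1) + 1 = 5 + 1 = 6
dist(I3) = dist(I2) + 4 = 6 + 4 = 10
dist(I4) = dist(I0) + 1 = 4 + 1 = 5
Critical path = max dist = 10

10


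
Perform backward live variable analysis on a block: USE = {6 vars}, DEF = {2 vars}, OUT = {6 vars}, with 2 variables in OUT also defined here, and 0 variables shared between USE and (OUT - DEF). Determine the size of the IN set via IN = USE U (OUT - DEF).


OUT - DEF: 6 - 2 = 4
|IN| = |USE| + |OUT - DEF| - |USE ∩ (OUT - DEF)| = 6 + 4 - 0 = 10

10


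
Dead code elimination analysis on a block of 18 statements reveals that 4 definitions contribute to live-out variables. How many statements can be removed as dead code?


Dead code = total statements - live definitions
= 18 - 4 = 14

14


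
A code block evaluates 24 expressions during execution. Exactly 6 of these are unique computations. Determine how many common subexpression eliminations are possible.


CSE count = total expressions - unique expressions
= 24 - 6 = 18

18


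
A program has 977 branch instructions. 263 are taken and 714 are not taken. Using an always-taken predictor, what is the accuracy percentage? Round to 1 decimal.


Predictor: always-taken
Correct predictions = 263
Accuracy = 263 / 977 * 100 = 26.9%

26.9


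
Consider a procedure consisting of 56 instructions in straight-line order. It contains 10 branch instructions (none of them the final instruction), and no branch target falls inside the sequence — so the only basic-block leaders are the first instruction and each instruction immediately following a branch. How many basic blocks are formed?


With no in-sequence branch targets, the leaders are the first instruction plus the instruction after each branch.
Number of basic blocks = branches + 1
= 10 + 1 = 11

11


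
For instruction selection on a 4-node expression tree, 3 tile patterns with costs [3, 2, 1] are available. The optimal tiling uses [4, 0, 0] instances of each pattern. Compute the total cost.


Total cost = sum(count_i * cost_i)
= 4*3 + 0*2 + 0*1
= 12

12


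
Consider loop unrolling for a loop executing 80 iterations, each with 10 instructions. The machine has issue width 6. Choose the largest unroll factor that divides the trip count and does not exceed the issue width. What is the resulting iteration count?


Largest divisor of 80 <= 6 is 5
New iterations = 80 / 5 = 16

16


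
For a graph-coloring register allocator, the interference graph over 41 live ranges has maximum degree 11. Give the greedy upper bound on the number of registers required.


Greedy coloring never needs more than (max_degree + 1) colors: when coloring a vertex, at most max_degree neighbors are already colored.
Upper bound = 11 + 1 = 12

12


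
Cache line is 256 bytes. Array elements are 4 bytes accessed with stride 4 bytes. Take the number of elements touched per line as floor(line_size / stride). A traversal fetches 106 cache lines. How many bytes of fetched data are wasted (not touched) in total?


Elements per line = floor(256 / 4) = 64
Bytes used per line = 64 * 4 = 256
Wasted per line = 256 - 256 = 0
Total wasted = 0 * 106 = 0

0


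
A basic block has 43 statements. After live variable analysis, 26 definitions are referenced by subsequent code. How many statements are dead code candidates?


Dead code = total statements - live definitions
= 43 - 26 = 17

17


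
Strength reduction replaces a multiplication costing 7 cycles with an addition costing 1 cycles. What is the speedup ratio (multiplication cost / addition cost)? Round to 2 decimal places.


Ratio = mult_cost / add_cost = 7 / 1 = 7.0

7.0


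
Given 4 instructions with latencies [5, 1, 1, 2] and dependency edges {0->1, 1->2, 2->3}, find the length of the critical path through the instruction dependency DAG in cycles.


Compute longest path through dependency graph: dist(Ik) = max over predecessors of dist + latency(Ik).
dist(I0) = latency 5 = 5
dist(I1) = dist(I0) + 1 = 5 + 1 = 6
dist(I2) = dist(I1) + 1 = 6 + 1 = 7
dist(I3) = dist(I2) + 2 = 7 + 2 = 9
Critical path = max dist = 9

9


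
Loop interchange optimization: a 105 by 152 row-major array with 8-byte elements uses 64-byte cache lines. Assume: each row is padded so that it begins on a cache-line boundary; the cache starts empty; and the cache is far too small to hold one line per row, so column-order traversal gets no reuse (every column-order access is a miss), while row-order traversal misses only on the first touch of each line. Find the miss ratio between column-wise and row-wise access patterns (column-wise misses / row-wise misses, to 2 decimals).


Each row occupies 152 * 8 = 1216 bytes and starts on a line boundary, so it spans ceil(1216 / 64) = 19 cache lines.
Row-major traversal misses (one per line touched): 105 * ceil(152 * 8 / 64) = 1995
Column-major traversal misses (no reuse, every access misses): 105 * 152 = 15960
Ratio = 15960 / 1995 = 8.0

8.0


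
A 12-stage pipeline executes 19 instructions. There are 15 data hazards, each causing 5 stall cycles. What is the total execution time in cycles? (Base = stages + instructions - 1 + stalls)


Base cycles = 12 + 19 - 1 = 30
Total stalls = 15 * 5 = 75
Total = 30 + 75 = 105

105


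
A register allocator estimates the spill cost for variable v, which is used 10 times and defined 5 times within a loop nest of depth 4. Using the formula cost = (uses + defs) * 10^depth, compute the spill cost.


uses + defs = 10 + 5 = 15
10^4 = 10000
Spill cost = 15 * 10000 = 150000

150000


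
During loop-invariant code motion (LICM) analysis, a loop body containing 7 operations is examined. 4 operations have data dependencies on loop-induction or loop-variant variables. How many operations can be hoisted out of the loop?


Invariant candidates = total - loop-dependent
= 7 - 4 = 3

3


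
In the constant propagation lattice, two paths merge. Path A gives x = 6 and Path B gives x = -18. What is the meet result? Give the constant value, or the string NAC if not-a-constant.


Meet operation: if both paths give the same constant, result is that constant; if they differ, result is NAC (not-a-constant).
Path A: 6, Path B: -18 -> differ
Result: not-a-constant -> NAC

NAC
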